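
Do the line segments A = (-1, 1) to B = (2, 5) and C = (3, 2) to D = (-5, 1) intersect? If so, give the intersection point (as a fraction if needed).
Yes; intersection at (-17/29, 45/29) (t = 4/29 on AB, s = 13/29 on CD)

Parametrize AB as A + t(B − A) = (-1 + 3 t, 1 + 4 t) and CD as C + s(D − C) = (3 + -8 s, 2 + -1 s). Solve the linear system for (t, s). Determinant = -29 ≠ 0, so a unique intersection of the containing lines exists. Solution: t = 4/29, s = 13/29 — both in [0, 1], so the segments cross. Intersection point: (-17/29, 45/29).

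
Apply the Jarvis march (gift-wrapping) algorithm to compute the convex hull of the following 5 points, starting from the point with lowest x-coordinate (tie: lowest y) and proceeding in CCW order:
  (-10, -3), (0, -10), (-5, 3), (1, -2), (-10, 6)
Hull (CCW) = [(-10, -3), (0, -10), (1, -2), (-5, 3), (-10, 6)]

Jarvis march: at each step, from the current hull vertex p, select the next vertex q as the point such that every other point lies strictly to the left of (or on) the directed line p → q. (Equivalently: for every other point r, the cross product (q − p) × (r − p) ≥ 0.)
Starting point (lowest x, tie lowest y): (-10, -3). Wrap until returning to start. Resulting hull: (-10, -3), (0, -10), (1, -2), (-5, 3), (-10, 6).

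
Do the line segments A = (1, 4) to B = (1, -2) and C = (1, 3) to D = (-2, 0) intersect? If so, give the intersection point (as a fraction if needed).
Yes; intersection at (1, 3) (t = 1/6 on AB, s = 0 on CD)

Parametrize AB as A + t(B − A) = (1 + 0 t, 4 + -6 t) and CD as C + s(D − C) = (1 + -3 s, 3 + -3 s). Solve the linear system for (t, s). Determinant = 18 ≠ 0, so a unique intersection of the containing lines exists. Solution: t = 1/6, s = 0 — both in [0, 1], so the segments cross. Intersection point: (1, 3).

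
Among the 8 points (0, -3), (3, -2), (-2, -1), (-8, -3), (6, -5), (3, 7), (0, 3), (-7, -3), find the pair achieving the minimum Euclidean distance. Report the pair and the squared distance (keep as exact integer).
Pair = ((-8, -3), (-7, -3)); squared distance = 1

Compute all C(8, 2) = 28 pairwise squared distances (x_i − x_j)² + (y_i − y_j)². The minimum is 1, attained by the pair ((-8, -3), (-7, -3)).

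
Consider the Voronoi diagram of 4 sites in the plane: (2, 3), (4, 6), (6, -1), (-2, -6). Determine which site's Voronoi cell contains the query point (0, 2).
Nearest site = (2, 3)

The Voronoi cell of site s contains exactly those query points closer to s than to any other site. Compute squared distances from q = (0, 2) to each site:
  (2 − 0)² + (3 − 2)² = 5
  (4 − 0)² + (6 − 2)² = 32
  (6 − 0)² + (-1 − 2)² = 45
  (-2 − 0)² + (-6 − 2)² = 68
Minimum is attained by (2, 3), so q lies in its Voronoi cell.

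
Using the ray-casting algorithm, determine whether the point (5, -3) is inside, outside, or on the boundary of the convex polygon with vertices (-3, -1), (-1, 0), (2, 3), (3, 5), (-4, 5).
The point (5, -3) lies strictly outside the polygon

Cast a horizontal ray to the right from the query point and count how many polygon edges it crosses (each edge strictly once or zero times, handled with the usual half-open convention). 
Parity of crossings → even ⇒ outside.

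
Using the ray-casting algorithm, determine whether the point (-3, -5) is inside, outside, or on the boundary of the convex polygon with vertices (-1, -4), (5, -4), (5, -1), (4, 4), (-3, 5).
The point (-3, -5) lies strictly outside the polygon

Cast a horizontal ray to the right from the query point and count how many polygon edges it crosses (each edge strictly once or zero times, handled with the usual half-open convention). 
Parity of crossings → even ⇒ outside.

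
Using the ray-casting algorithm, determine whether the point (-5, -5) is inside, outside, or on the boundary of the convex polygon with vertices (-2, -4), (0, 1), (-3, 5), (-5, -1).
The point (-5, -5) lies strictly outside the polygon

Cast a horizontal ray to the right from the query point and count how many polygon edges it crosses (each edge strictly once or zero times, handled with the usual half-open convention). 
Parity of crossings → even ⇒ outside.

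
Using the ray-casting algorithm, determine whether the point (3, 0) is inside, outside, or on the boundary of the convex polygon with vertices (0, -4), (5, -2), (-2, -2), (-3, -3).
The point (3, 0) lies strictly outside the polygon

Cast a horizontal ray to the right from the query point and count how many polygon edges it crosses (each edge strictly once or zero times, handled with the usual half-open convention). 
Parity of crossings → even ⇒ outside.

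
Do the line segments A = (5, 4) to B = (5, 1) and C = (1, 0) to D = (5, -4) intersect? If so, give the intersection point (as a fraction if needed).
No (intersection of containing lines falls outside at least one segment)

Parametrize and solve: t = 8/3, s = 1. At least one of these is outside [0, 1], so the segments do not intersect.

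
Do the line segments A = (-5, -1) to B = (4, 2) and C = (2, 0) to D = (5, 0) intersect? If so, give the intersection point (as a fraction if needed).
No (intersection of containing lines falls outside at least one segment)

Parametrize and solve: t = 1/3, s = -4/3. At least one of these is outside [0, 1], so the segments do not intersect.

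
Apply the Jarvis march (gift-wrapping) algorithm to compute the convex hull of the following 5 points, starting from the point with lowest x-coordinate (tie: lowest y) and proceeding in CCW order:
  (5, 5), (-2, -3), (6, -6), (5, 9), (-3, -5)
Hull (CCW) = [(-3, -5), (6, -6), (5, 9), (-2, -3)]

Jarvis march: at each step, from the current hull vertex p, select the next vertex q as the point such that every other point lies strictly to the left of (or on) the directed line p → q. (Equivalently: for every other point r, the cross product (q − p) × (r − p) ≥ 0.)
Starting point (lowest x, tie lowest y): (-3, -5). Wrap until returning to start. Resulting hull: (-3, -5), (6, -6), (5, 9), (-2, -3).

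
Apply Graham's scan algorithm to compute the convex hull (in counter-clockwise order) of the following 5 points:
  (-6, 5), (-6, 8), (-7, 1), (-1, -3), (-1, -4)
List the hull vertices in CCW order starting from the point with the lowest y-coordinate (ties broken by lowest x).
Hull (CCW) = [(-1, -4), (-1, -3), (-6, 8), (-7, 1)]

Graham scan procedure:
  1. Find the pivot p₀ = point with lowest y (tie → lowest x): (-1, -4).
  2. Sort the remaining points by polar angle around p₀.
  3. Walk through sorted points, maintaining a stack; pop the top while the last three entries make a non-left turn (cross product ≤ 0).
  4. Final stack is the convex hull in CCW order: (-1, -4), (-1, -3), (-6, 8), (-7, 1).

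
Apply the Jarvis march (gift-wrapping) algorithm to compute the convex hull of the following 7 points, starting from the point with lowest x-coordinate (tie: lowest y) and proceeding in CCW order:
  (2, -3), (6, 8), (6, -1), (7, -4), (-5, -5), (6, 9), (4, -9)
Hull (CCW) = [(-5, -5), (4, -9), (7, -4), (6, 9)]

Jarvis march: at each step, from the current hull vertex p, select the next vertex q as the point such that every other point lies strictly to the left of (or on) the directed line p → q. (Equivalently: for every other point r, the cross product (q − p) × (r − p) ≥ 0.)
Starting point (lowest x, tie lowest y): (-5, -5). Wrap until returning to start. Resulting hull: (-5, -5), (4, -9), (7, -4), (6, 9).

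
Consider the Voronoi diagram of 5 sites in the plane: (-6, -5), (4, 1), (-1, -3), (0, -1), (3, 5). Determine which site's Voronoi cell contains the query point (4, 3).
Nearest site = (4, 1)

The Voronoi cell of site s contains exactly those query points closer to s than to any other site. Compute squared distances from q = (4, 3) to each site:
  (4 − 4)² + (1 − 3)² = 4
  (3 − 4)² + (5 − 3)² = 5
  (0 − 4)² + (-1 − 3)² = 32
  (-1 − 4)² + (-3 − 3)² = 61
  (-6 − 4)² + (-5 − 3)² = 164
Minimum is attained by (4, 1), so q lies in its Voronoi cell.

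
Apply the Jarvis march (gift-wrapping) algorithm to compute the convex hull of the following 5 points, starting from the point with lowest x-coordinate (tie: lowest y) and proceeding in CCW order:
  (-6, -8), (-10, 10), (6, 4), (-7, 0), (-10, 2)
Hull (CCW) = [(-10, 2), (-6, -8), (6, 4), (-10, 10)]

Jarvis march: at each step, from the current hull vertex p, select the next vertex q as the point such that every other point lies strictly to the left of (or on) the directed line p → q. (Equivalently: for every other point r, the cross product (q − p) × (r − p) ≥ 0.)
Starting point (lowest x, tie lowest y): (-10, 2). Wrap until returning to start. Resulting hull: (-10, 2), (-6, -8), (6, 4), (-10, 10).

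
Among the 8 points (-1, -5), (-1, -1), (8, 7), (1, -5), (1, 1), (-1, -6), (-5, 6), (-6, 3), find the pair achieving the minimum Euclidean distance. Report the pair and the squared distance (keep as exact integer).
Pair = ((-1, -5), (-1, -6)); squared distance = 1

Compute all C(8, 2) = 28 pairwise squared distances (x_i − x_j)² + (y_i − y_j)². The minimum is 1, attained by the pair ((-1, -5), (-1, -6)).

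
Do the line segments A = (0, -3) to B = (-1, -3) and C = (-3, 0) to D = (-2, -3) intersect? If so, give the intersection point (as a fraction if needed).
No (intersection of containing lines falls outside at least one segment)

Parametrize and solve: t = 2, s = 1. At least one of these is outside [0, 1], so the segments do not intersect.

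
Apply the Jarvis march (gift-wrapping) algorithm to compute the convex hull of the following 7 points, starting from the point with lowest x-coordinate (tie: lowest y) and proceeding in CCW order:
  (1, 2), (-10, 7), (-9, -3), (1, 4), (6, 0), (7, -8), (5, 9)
Hull (CCW) = [(-10, 7), (-9, -3), (7, -8), (5, 9)]

Jarvis march: at each step, from the current hull vertex p, select the next vertex q as the point such that every other point lies strictly to the left of (or on) the directed line p → q. (Equivalently: for every other point r, the cross product (q − p) × (r − p) ≥ 0.)
Starting point (lowest x, tie lowest y): (-10, 7). Wrap until returning to start. Resulting hull: (-10, 7), (-9, -3), (7, -8), (5, 9).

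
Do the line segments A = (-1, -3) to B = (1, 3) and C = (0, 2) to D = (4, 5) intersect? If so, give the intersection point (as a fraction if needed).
Yes; intersection at (8/9, 8/3) (t = 17/18 on AB, s = 2/9 on CD)

Parametrize AB as A + t(B − A) = (-1 + 2 t, -3 + 6 t) and CD as C + s(D − C) = (0 + 4 s, 2 + 3 s). Solve the linear system for (t, s). Determinant = 18 ≠ 0, so a unique intersection of the containing lines exists. Solution: t = 17/18, s = 2/9 — both in [0, 1], so the segments cross. Intersection point: (8/9, 8/3).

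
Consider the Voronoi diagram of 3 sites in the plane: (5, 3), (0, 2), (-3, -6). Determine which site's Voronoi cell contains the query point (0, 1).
Nearest site = (0, 2)

The Voronoi cell of site s contains exactly those query points closer to s than to any other site. Compute squared distances from q = (0, 1) to each site:
  (0 − 0)² + (2 − 1)² = 1
  (5 − 0)² + (3 − 1)² = 29
  (-3 − 0)² + (-6 − 1)² = 58
Minimum is attained by (0, 2), so q lies in its Voronoi cell.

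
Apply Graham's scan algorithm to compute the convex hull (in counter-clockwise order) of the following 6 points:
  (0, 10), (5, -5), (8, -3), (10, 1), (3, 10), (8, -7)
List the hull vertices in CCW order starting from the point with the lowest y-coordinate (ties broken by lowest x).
Hull (CCW) = [(8, -7), (10, 1), (3, 10), (0, 10), (5, -5)]

Graham scan procedure:
  1. Find the pivot p₀ = point with lowest y (tie → lowest x): (8, -7).
  2. Sort the remaining points by polar angle around p₀.
  3. Walk through sorted points, maintaining a stack; pop the top while the last three entries make a non-left turn (cross product ≤ 0).
  4. Final stack is the convex hull in CCW order: (8, -7), (10, 1), (3, 10), (0, 10), (5, -5).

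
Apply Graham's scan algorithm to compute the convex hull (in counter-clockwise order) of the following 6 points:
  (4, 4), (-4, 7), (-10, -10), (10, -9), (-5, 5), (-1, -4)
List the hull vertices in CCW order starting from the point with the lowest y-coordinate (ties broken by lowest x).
Hull (CCW) = [(-10, -10), (10, -9), (4, 4), (-4, 7), (-5, 5)]

Graham scan procedure:
  1. Find the pivot p₀ = point with lowest y (tie → lowest x): (-10, -10).
  2. Sort the remaining points by polar angle around p₀.
  3. Walk through sorted points, maintaining a stack; pop the top while the last three entries make a non-left turn (cross product ≤ 0).
  4. Final stack is the convex hull in CCW order: (-10, -10), (10, -9), (4, 4), (-4, 7), (-5, 5).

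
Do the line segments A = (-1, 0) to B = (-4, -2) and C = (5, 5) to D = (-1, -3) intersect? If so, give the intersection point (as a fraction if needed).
No (intersection of containing lines falls outside at least one segment)

Parametrize and solve: t = -3/2, s = 1/4. At least one of these is outside [0, 1], so the segments do not intersect.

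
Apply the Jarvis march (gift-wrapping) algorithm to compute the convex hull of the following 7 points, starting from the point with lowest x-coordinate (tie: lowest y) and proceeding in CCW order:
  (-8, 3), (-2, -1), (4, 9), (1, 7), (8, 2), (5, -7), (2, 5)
Hull (CCW) = [(-8, 3), (5, -7), (8, 2), (4, 9)]

Jarvis march: at each step, from the current hull vertex p, select the next vertex q as the point such that every other point lies strictly to the left of (or on) the directed line p → q. (Equivalently: for every other point r, the cross product (q − p) × (r − p) ≥ 0.)
Starting point (lowest x, tie lowest y): (-8, 3). Wrap until returning to start. Resulting hull: (-8, 3), (5, -7), (8, 2), (4, 9).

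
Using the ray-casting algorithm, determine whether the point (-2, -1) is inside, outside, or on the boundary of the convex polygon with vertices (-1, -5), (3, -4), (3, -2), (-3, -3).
The point (-2, -1) lies strictly outside the polygon

Cast a horizontal ray to the right from the query point and count how many polygon edges it crosses (each edge strictly once or zero times, handled with the usual half-open convention). 
Parity of crossings → even ⇒ outside.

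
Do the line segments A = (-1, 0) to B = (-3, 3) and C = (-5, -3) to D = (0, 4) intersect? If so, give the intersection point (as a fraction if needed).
Yes; intersection at (-55/29, 39/29) (t = 13/29 on AB, s = 18/29 on CD)

Parametrize AB as A + t(B − A) = (-1 + -2 t, 0 + 3 t) and CD as C + s(D − C) = (-5 + 5 s, -3 + 7 s). Solve the linear system for (t, s). Determinant = 29 ≠ 0, so a unique intersection of the containing lines exists. Solution: t = 13/29, s = 18/29 — both in [0, 1], so the segments cross. Intersection point: (-55/29, 39/29).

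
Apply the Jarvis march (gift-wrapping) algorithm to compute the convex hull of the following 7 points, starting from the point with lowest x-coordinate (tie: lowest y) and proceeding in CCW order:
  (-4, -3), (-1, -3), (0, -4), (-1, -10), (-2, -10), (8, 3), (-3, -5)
Hull (CCW) = [(-4, -3), (-2, -10), (-1, -10), (8, 3)]

Jarvis march: at each step, from the current hull vertex p, select the next vertex q as the point such that every other point lies strictly to the left of (or on) the directed line p → q. (Equivalently: for every other point r, the cross product (q − p) × (r − p) ≥ 0.)
Starting point (lowest x, tie lowest y): (-4, -3). Wrap until returning to start. Resulting hull: (-4, -3), (-2, -10), (-1, -10), (8, 3).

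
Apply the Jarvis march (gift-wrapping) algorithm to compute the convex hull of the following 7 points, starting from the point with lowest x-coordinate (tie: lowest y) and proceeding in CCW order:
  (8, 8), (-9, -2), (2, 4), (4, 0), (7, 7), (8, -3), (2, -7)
Hull (CCW) = [(-9, -2), (2, -7), (8, -3), (8, 8)]

Jarvis march: at each step, from the current hull vertex p, select the next vertex q as the point such that every other point lies strictly to the left of (or on) the directed line p → q. (Equivalently: for every other point r, the cross product (q − p) × (r − p) ≥ 0.)
Starting point (lowest x, tie lowest y): (-9, -2). Wrap until returning to start. Resulting hull: (-9, -2), (2, -7), (8, -3), (8, 8).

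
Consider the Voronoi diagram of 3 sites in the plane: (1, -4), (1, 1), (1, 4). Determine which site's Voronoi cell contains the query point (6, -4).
Nearest site = (1, -4)

The Voronoi cell of site s contains exactly those query points closer to s than to any other site. Compute squared distances from q = (6, -4) to each site:
  (1 − 6)² + (-4 − -4)² = 25
  (1 − 6)² + (1 − -4)² = 50
  (1 − 6)² + (4 − -4)² = 89
Minimum is attained by (1, -4), so q lies in its Voronoi cell.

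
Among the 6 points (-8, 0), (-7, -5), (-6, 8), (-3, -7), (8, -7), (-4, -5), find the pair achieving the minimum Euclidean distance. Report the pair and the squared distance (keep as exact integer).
Pair = ((-3, -7), (-4, -5)); squared distance = 5

Compute all C(6, 2) = 15 pairwise squared distances (x_i − x_j)² + (y_i − y_j)². The minimum is 5, attained by the pair ((-3, -7), (-4, -5)).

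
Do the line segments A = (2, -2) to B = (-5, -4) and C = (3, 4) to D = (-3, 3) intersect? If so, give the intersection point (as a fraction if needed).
No (intersection of containing lines falls outside at least one segment)

Parametrize and solve: t = -7, s = -8. At least one of these is outside [0, 1], so the segments do not intersect.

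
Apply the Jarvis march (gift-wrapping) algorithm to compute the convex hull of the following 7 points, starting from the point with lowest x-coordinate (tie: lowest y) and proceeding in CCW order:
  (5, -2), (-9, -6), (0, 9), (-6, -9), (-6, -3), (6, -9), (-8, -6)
Hull (CCW) = [(-9, -6), (-6, -9), (6, -9), (5, -2), (0, 9)]

Jarvis march: at each step, from the current hull vertex p, select the next vertex q as the point such that every other point lies strictly to the left of (or on) the directed line p → q. (Equivalently: for every other point r, the cross product (q − p) × (r − p) ≥ 0.)
Starting point (lowest x, tie lowest y): (-9, -6). Wrap until returning to start. Resulting hull: (-9, -6), (-6, -9), (6, -9), (5, -2), (0, 9).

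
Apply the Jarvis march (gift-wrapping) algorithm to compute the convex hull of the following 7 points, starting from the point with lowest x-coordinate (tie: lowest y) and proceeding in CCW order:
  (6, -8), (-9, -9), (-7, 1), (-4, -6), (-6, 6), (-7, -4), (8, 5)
Hull (CCW) = [(-9, -9), (6, -8), (8, 5), (-6, 6)]

Jarvis march: at each step, from the current hull vertex p, select the next vertex q as the point such that every other point lies strictly to the left of (or on) the directed line p → q. (Equivalently: for every other point r, the cross product (q − p) × (r − p) ≥ 0.)
Starting point (lowest x, tie lowest y): (-9, -9). Wrap until returning to start. Resulting hull: (-9, -9), (6, -8), (8, 5), (-6, 6).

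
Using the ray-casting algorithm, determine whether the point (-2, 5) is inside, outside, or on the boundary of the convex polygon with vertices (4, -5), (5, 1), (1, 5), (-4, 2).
The point (-2, 5) lies strictly outside the polygon

Cast a horizontal ray to the right from the query point and count how many polygon edges it crosses (each edge strictly once or zero times, handled with the usual half-open convention). 
Parity of crossings → even ⇒ outside.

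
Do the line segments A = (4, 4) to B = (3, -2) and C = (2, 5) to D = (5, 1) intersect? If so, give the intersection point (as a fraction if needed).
Yes; intersection at (83/22, 29/11) (t = 5/22 on AB, s = 13/22 on CD)

Parametrize AB as A + t(B − A) = (4 + -1 t, 4 + -6 t) and CD as C + s(D − C) = (2 + 3 s, 5 + -4 s). Solve the linear system for (t, s). Determinant = -22 ≠ 0, so a unique intersection of the containing lines exists. Solution: t = 5/22, s = 13/22 — both in [0, 1], so the segments cross. Intersection point: (83/22, 29/11).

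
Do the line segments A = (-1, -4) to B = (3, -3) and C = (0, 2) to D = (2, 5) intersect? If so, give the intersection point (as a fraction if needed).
No (intersection of containing lines falls outside at least one segment)

Parametrize and solve: t = -9/10, s = -23/10. At least one of these is outside [0, 1], so the segments do not intersect.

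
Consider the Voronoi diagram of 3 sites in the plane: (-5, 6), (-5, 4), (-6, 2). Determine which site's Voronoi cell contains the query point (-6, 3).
Nearest site = (-6, 2)

The Voronoi cell of site s contains exactly those query points closer to s than to any other site. Compute squared distances from q = (-6, 3) to each site:
  (-6 − -6)² + (2 − 3)² = 1
  (-5 − -6)² + (4 − 3)² = 2
  (-5 − -6)² + (6 − 3)² = 10
Minimum is attained by (-6, 2), so q lies in its Voronoi cell.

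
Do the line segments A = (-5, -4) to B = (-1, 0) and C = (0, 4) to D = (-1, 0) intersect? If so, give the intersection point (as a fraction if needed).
Yes; intersection at (-1, 0) (t = 1 on AB, s = 1 on CD)

Parametrize AB as A + t(B − A) = (-5 + 4 t, -4 + 4 t) and CD as C + s(D − C) = (0 + -1 s, 4 + -4 s). Solve the linear system for (t, s). Determinant = 12 ≠ 0, so a unique intersection of the containing lines exists. Solution: t = 1, s = 1 — both in [0, 1], so the segments cross. Intersection point: (-1, 0).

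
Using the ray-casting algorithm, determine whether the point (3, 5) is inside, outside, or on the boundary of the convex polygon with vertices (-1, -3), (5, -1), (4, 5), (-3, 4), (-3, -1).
The point (3, 5) lies strictly outside the polygon

Cast a horizontal ray to the right from the query point and count how many polygon edges it crosses (each edge strictly once or zero times, handled with the usual half-open convention). 
Parity of crossings → even ⇒ outside.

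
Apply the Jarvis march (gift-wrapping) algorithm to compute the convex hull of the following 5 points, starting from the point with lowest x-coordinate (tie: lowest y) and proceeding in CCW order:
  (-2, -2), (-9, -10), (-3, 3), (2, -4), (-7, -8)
Hull (CCW) = [(-9, -10), (2, -4), (-3, 3)]

Jarvis march: at each step, from the current hull vertex p, select the next vertex q as the point such that every other point lies strictly to the left of (or on) the directed line p → q. (Equivalently: for every other point r, the cross product (q − p) × (r − p) ≥ 0.)
Starting point (lowest x, tie lowest y): (-9, -10). Wrap until returning to start. Resulting hull: (-9, -10), (2, -4), (-3, 3).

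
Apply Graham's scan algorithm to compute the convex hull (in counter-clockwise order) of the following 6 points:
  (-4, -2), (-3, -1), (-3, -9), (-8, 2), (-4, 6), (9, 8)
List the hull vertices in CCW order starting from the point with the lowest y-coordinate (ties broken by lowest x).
Hull (CCW) = [(-3, -9), (9, 8), (-4, 6), (-8, 2)]

Graham scan procedure:
  1. Find the pivot p₀ = point with lowest y (tie → lowest x): (-3, -9).
  2. Sort the remaining points by polar angle around p₀.
  3. Walk through sorted points, maintaining a stack; pop the top while the last three entries make a non-left turn (cross product ≤ 0).
  4. Final stack is the convex hull in CCW order: (-3, -9), (9, 8), (-4, 6), (-8, 2).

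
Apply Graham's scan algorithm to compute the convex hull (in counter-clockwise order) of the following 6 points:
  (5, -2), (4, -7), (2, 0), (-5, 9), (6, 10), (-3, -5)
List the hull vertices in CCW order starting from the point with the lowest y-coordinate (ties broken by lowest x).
Hull (CCW) = [(4, -7), (5, -2), (6, 10), (-5, 9), (-3, -5)]

Graham scan procedure:
  1. Find the pivot p₀ = point with lowest y (tie → lowest x): (4, -7).
  2. Sort the remaining points by polar angle around p₀.
  3. Walk through sorted points, maintaining a stack; pop the top while the last three entries make a non-left turn (cross product ≤ 0).
  4. Final stack is the convex hull in CCW order: (4, -7), (5, -2), (6, 10), (-5, 9), (-3, -5).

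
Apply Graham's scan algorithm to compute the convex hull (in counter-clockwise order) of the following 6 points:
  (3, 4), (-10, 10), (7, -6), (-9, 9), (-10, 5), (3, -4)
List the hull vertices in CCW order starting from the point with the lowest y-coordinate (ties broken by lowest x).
Hull (CCW) = [(7, -6), (3, 4), (-10, 10), (-10, 5), (3, -4)]

Graham scan procedure:
  1. Find the pivot p₀ = point with lowest y (tie → lowest x): (7, -6).
  2. Sort the remaining points by polar angle around p₀.
  3. Walk through sorted points, maintaining a stack; pop the top while the last three entries make a non-left turn (cross product ≤ 0).
  4. Final stack is the convex hull in CCW order: (7, -6), (3, 4), (-10, 10), (-10, 5), (3, -4).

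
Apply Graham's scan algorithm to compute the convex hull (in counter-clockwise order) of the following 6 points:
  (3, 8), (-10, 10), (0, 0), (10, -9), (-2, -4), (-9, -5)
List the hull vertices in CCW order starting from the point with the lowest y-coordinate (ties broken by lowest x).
Hull (CCW) = [(10, -9), (3, 8), (-10, 10), (-9, -5)]

Graham scan procedure:
  1. Find the pivot p₀ = point with lowest y (tie → lowest x): (10, -9).
  2. Sort the remaining points by polar angle around p₀.
  3. Walk through sorted points, maintaining a stack; pop the top while the last three entries make a non-left turn (cross product ≤ 0).
  4. Final stack is the convex hull in CCW order: (10, -9), (3, 8), (-10, 10), (-9, -5).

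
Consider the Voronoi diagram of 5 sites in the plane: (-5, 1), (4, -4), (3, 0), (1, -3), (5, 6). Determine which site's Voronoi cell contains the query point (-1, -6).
Nearest site = (1, -3)

The Voronoi cell of site s contains exactly those query points closer to s than to any other site. Compute squared distances from q = (-1, -6) to each site:
  (1 − -1)² + (-3 − -6)² = 13
  (4 − -1)² + (-4 − -6)² = 29
  (3 − -1)² + (0 − -6)² = 52
  (-5 − -1)² + (1 − -6)² = 65
  (5 − -1)² + (6 − -6)² = 180
Minimum is attained by (1, -3), so q lies in its Voronoi cell.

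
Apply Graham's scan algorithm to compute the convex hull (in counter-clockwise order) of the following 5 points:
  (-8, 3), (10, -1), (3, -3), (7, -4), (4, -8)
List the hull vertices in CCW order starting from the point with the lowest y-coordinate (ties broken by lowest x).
Hull (CCW) = [(4, -8), (10, -1), (-8, 3)]

Graham scan procedure:
  1. Find the pivot p₀ = point with lowest y (tie → lowest x): (4, -8).
  2. Sort the remaining points by polar angle around p₀.
  3. Walk through sorted points, maintaining a stack; pop the top while the last three entries make a non-left turn (cross product ≤ 0).
  4. Final stack is the convex hull in CCW order: (4, -8), (10, -1), (-8, 3).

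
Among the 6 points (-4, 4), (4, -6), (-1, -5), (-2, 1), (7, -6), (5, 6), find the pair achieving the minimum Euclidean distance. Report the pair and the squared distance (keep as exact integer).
Pair = ((4, -6), (7, -6)); squared distance = 9

Compute all C(6, 2) = 15 pairwise squared distances (x_i − x_j)² + (y_i − y_j)². The minimum is 9, attained by the pair ((4, -6), (7, -6)).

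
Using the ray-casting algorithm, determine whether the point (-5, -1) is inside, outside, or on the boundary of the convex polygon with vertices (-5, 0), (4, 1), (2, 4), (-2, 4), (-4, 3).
The point (-5, -1) lies strictly outside the polygon

Cast a horizontal ray to the right from the query point and count how many polygon edges it crosses (each edge strictly once or zero times, handled with the usual half-open convention). 
Parity of crossings → even ⇒ outside.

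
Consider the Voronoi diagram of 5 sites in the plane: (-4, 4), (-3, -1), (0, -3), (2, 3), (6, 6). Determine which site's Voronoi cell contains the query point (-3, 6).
Nearest site = (-4, 4)

The Voronoi cell of site s contains exactly those query points closer to s than to any other site. Compute squared distances from q = (-3, 6) to each site:
  (-4 − -3)² + (4 − 6)² = 5
  (2 − -3)² + (3 − 6)² = 34
  (-3 − -3)² + (-1 − 6)² = 49
  (6 − -3)² + (6 − 6)² = 81
  (0 − -3)² + (-3 − 6)² = 90
Minimum is attained by (-4, 4), so q lies in its Voronoi cell.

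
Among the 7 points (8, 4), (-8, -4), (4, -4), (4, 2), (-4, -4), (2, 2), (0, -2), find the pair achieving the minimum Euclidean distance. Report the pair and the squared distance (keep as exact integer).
Pair = ((4, 2), (2, 2)); squared distance = 4

Compute all C(7, 2) = 21 pairwise squared distances (x_i − x_j)² + (y_i − y_j)². The minimum is 4, attained by the pair ((4, 2), (2, 2)).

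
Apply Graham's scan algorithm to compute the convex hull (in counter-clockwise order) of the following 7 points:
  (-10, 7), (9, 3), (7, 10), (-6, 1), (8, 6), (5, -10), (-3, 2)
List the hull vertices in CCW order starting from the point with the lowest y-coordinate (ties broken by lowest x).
Hull (CCW) = [(5, -10), (9, 3), (7, 10), (-10, 7), (-6, 1)]

Graham scan procedure:
  1. Find the pivot p₀ = point with lowest y (tie → lowest x): (5, -10).
  2. Sort the remaining points by polar angle around p₀.
  3. Walk through sorted points, maintaining a stack; pop the top while the last three entries make a non-left turn (cross product ≤ 0).
  4. Final stack is the convex hull in CCW order: (5, -10), (9, 3), (7, 10), (-10, 7), (-6, 1).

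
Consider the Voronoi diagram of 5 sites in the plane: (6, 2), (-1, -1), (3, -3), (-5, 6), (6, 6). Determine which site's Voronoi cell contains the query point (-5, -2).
Nearest site = (-1, -1)

The Voronoi cell of site s contains exactly those query points closer to s than to any other site. Compute squared distances from q = (-5, -2) to each site:
  (-1 − -5)² + (-1 − -2)² = 17
  (-5 − -5)² + (6 − -2)² = 64
  (3 − -5)² + (-3 − -2)² = 65
  (6 − -5)² + (2 − -2)² = 137
  (6 − -5)² + (6 − -2)² = 185
Minimum is attained by (-1, -1), so q lies in its Voronoi cell.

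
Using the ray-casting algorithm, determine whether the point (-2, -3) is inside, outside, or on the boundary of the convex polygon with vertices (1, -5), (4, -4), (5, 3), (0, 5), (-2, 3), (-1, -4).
The point (-2, -3) lies strictly outside the polygon

Cast a horizontal ray to the right from the query point and count how many polygon edges it crosses (each edge strictly once or zero times, handled with the usual half-open convention). 
Parity of crossings → even ⇒ outside.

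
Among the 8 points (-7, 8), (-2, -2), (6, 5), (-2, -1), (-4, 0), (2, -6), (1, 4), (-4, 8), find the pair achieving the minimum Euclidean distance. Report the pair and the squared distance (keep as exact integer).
Pair = ((-2, -2), (-2, -1)); squared distance = 1

Compute all C(8, 2) = 28 pairwise squared distances (x_i − x_j)² + (y_i − y_j)². The minimum is 1, attained by the pair ((-2, -2), (-2, -1)).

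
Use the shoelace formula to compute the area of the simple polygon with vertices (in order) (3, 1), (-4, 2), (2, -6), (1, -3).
Area = 20

Shoelace formula: Area = (1/2) |Σ_i (x_i · y_{i+1} − x_{i+1} · y_i)| (indices mod n). Compute each cross term:
  (3)(2) − (-4)(1) = 10
  (-4)(-6) − (2)(2) = 20
  (2)(-3) − (1)(-6) = 0
  (1)(1) − (3)(-3) = 10
Sum = 40, so (signed) Area = 40/2 = 20, |Area| = 20.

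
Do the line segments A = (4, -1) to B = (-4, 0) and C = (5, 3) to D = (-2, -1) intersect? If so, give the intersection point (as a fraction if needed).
Yes; intersection at (-12/13, -5/13) (t = 8/13 on AB, s = 11/13 on CD)

Parametrize AB as A + t(B − A) = (4 + -8 t, -1 + 1 t) and CD as C + s(D − C) = (5 + -7 s, 3 + -4 s). Solve the linear system for (t, s). Determinant = -39 ≠ 0, so a unique intersection of the containing lines exists. Solution: t = 8/13, s = 11/13 — both in [0, 1], so the segments cross. Intersection point: (-12/13, -5/13).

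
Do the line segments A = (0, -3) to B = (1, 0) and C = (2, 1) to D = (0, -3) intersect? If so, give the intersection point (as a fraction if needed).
Yes; intersection at (0, -3) (t = 0 on AB, s = 1 on CD)

Parametrize AB as A + t(B − A) = (0 + 1 t, -3 + 3 t) and CD as C + s(D − C) = (2 + -2 s, 1 + -4 s). Solve the linear system for (t, s). Determinant = -2 ≠ 0, so a unique intersection of the containing lines exists. Solution: t = 0, s = 1 — both in [0, 1], so the segments cross. Intersection point: (0, -3).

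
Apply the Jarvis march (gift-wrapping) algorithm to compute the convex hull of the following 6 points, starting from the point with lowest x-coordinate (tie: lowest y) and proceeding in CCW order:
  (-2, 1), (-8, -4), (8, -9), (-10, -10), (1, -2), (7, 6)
Hull (CCW) = [(-10, -10), (8, -9), (7, 6), (-2, 1), (-8, -4)]

Jarvis march: at each step, from the current hull vertex p, select the next vertex q as the point such that every other point lies strictly to the left of (or on) the directed line p → q. (Equivalently: for every other point r, the cross product (q − p) × (r − p) ≥ 0.)
Starting point (lowest x, tie lowest y): (-10, -10). Wrap until returning to start. Resulting hull: (-10, -10), (8, -9), (7, 6), (-2, 1), (-8, -4).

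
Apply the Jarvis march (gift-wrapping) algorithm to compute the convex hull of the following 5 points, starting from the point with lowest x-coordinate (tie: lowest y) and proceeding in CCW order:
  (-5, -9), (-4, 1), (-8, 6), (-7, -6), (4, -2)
Hull (CCW) = [(-8, 6), (-7, -6), (-5, -9), (4, -2)]

Jarvis march: at each step, from the current hull vertex p, select the next vertex q as the point such that every other point lies strictly to the left of (or on) the directed line p → q. (Equivalently: for every other point r, the cross product (q − p) × (r − p) ≥ 0.)
Starting point (lowest x, tie lowest y): (-8, 6). Wrap until returning to start. Resulting hull: (-8, 6), (-7, -6), (-5, -9), (4, -2).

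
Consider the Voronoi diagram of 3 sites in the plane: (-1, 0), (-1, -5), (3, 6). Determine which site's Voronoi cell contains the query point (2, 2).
Nearest site = (-1, 0)

The Voronoi cell of site s contains exactly those query points closer to s than to any other site. Compute squared distances from q = (2, 2) to each site:
  (-1 − 2)² + (0 − 2)² = 13
  (3 − 2)² + (6 − 2)² = 17
  (-1 − 2)² + (-5 − 2)² = 58
Minimum is attained by (-1, 0), so q lies in its Voronoi cell.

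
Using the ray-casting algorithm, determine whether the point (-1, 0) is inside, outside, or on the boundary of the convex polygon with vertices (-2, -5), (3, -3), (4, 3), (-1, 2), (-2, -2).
The point (-1, 0) lies strictly inside the polygon

Cast a horizontal ray to the right from the query point and count how many polygon edges it crosses (each edge strictly once or zero times, handled with the usual half-open convention). 
Parity of crossings → odd ⇒ inside.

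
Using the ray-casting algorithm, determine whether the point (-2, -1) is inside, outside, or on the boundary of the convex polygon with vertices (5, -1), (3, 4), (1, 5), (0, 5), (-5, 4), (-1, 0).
The point (-2, -1) lies strictly outside the polygon

Cast a horizontal ray to the right from the query point and count how many polygon edges it crosses (each edge strictly once or zero times, handled with the usual half-open convention). 
Parity of crossings → even ⇒ outside.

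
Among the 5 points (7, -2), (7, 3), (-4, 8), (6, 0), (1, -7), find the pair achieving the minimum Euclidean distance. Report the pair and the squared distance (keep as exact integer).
Pair = ((7, -2), (6, 0)); squared distance = 5

Compute all C(5, 2) = 10 pairwise squared distances (x_i − x_j)² + (y_i − y_j)². The minimum is 5, attained by the pair ((7, -2), (6, 0)).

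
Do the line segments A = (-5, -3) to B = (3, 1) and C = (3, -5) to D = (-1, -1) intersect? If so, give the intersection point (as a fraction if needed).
Yes; intersection at (-1, -1) (t = 1/2 on AB, s = 1 on CD)

Parametrize AB as A + t(B − A) = (-5 + 8 t, -3 + 4 t) and CD as C + s(D − C) = (3 + -4 s, -5 + 4 s). Solve the linear system for (t, s). Determinant = -48 ≠ 0, so a unique intersection of the containing lines exists. Solution: t = 1/2, s = 1 — both in [0, 1], so the segments cross. Intersection point: (-1, -1).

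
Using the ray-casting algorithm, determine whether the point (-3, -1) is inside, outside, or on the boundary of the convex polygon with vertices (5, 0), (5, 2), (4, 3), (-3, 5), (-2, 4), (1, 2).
The point (-3, -1) lies strictly outside the polygon

Cast a horizontal ray to the right from the query point and count how many polygon edges it crosses (each edge strictly once or zero times, handled with the usual half-open convention). 
Parity of crossings → even ⇒ outside.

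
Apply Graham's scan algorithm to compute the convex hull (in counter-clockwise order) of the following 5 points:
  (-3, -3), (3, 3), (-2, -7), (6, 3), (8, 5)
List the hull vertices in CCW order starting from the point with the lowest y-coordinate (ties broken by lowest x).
Hull (CCW) = [(-2, -7), (8, 5), (3, 3), (-3, -3)]

Graham scan procedure:
  1. Find the pivot p₀ = point with lowest y (tie → lowest x): (-2, -7).
  2. Sort the remaining points by polar angle around p₀.
  3. Walk through sorted points, maintaining a stack; pop the top while the last three entries make a non-left turn (cross product ≤ 0).
  4. Final stack is the convex hull in CCW order: (-2, -7), (8, 5), (3, 3), (-3, -3).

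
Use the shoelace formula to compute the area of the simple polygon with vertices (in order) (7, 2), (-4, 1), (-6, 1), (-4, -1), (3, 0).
Area = 18

Shoelace formula: Area = (1/2) |Σ_i (x_i · y_{i+1} − x_{i+1} · y_i)| (indices mod n). Compute each cross term:
  (7)(1) − (-4)(2) = 15
  (-4)(1) − (-6)(1) = 2
  (-6)(-1) − (-4)(1) = 10
  (-4)(0) − (3)(-1) = 3
  (3)(2) − (7)(0) = 6
Sum = 36, so (signed) Area = 36/2 = 18, |Area| = 18.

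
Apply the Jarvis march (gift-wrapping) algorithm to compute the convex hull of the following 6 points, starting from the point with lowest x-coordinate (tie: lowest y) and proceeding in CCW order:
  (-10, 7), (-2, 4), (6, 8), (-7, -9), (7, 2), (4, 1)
Hull (CCW) = [(-10, 7), (-7, -9), (7, 2), (6, 8)]

Jarvis march: at each step, from the current hull vertex p, select the next vertex q as the point such that every other point lies strictly to the left of (or on) the directed line p → q. (Equivalently: for every other point r, the cross product (q − p) × (r − p) ≥ 0.)
Starting point (lowest x, tie lowest y): (-10, 7). Wrap until returning to start. Resulting hull: (-10, 7), (-7, -9), (7, 2), (6, 8).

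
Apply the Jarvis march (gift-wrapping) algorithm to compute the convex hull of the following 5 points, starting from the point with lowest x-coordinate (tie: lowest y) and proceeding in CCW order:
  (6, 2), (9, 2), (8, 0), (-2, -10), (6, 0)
Hull (CCW) = [(-2, -10), (8, 0), (9, 2), (6, 2)]

Jarvis march: at each step, from the current hull vertex p, select the next vertex q as the point such that every other point lies strictly to the left of (or on) the directed line p → q. (Equivalently: for every other point r, the cross product (q − p) × (r − p) ≥ 0.)
Starting point (lowest x, tie lowest y): (-2, -10). Wrap until returning to start. Resulting hull: (-2, -10), (8, 0), (9, 2), (6, 2).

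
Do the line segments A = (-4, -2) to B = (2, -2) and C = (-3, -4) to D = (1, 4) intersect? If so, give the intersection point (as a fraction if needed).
Yes; intersection at (-2, -2) (t = 1/3 on AB, s = 1/4 on CD)

Parametrize AB as A + t(B − A) = (-4 + 6 t, -2 + 0 t) and CD as C + s(D − C) = (-3 + 4 s, -4 + 8 s). Solve the linear system for (t, s). Determinant = -48 ≠ 0, so a unique intersection of the containing lines exists. Solution: t = 1/3, s = 1/4 — both in [0, 1], so the segments cross. Intersection point: (-2, -2).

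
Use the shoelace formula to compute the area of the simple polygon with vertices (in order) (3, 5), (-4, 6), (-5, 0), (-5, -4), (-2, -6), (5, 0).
Area = 165/2

Shoelace formula: Area = (1/2) |Σ_i (x_i · y_{i+1} − x_{i+1} · y_i)| (indices mod n). Compute each cross term:
  (3)(6) − (-4)(5) = 38
  (-4)(0) − (-5)(6) = 30
  (-5)(-4) − (-5)(0) = 20
  (-5)(-6) − (-2)(-4) = 22
  (-2)(0) − (5)(-6) = 30
  (5)(5) − (3)(0) = 25
Sum = 165, so (signed) Area = 165/2 = 165/2, |Area| = 165/2.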